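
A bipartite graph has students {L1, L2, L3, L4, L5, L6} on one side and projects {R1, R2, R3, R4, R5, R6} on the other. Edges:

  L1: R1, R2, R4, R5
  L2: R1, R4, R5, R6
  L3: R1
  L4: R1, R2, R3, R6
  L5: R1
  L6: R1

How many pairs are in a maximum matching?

Unit-capacity flow: source→left, listed edges, right→sink; max matching = max flow.
Augmenting path L1→R1 (+1); matched 1.
Augmenting path L2→R4 (+1); matched 2.
Augmenting path L4→R2 (+1); matched 3.
Augmenting path L3→R1→L1→R5 (+1); matched 4.
No augmenting path remains; maximum matching = 4.
König certificate: {L1, L2, L4, R1} is a vertex cover of size 4 (every listed pair touches it), so no matching can be larger.

4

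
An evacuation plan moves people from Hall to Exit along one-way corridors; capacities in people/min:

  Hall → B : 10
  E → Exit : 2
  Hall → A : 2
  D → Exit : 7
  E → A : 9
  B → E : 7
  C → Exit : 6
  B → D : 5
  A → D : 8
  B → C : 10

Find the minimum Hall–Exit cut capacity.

12

Augment Hall→A→D→Exit: bottleneck 2, flow now 2.
Augment Hall→B→C→Exit: bottleneck 6, flow now 8.
Augment Hall→B→D→Exit: bottleneck 4, flow now 12.
No augmenting path remains; maximum flow = 12.
By max-flow min-cut, the minimum cut capacity equals the max flow.
In the residual graph, reachable from Hall: {Hall}.
Min-cut edges: Hall→A (2), Hall→B (10); capacity 2 + 10 = 12.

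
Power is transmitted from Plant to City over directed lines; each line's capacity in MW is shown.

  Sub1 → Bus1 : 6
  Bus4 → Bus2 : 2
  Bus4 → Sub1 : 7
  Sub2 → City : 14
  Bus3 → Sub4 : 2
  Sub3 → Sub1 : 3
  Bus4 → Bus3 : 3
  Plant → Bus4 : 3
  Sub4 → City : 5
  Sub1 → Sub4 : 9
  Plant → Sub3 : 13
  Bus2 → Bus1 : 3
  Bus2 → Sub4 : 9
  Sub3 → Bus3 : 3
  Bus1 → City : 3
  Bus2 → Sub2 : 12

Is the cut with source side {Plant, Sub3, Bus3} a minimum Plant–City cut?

Yes — it is a minimum cut (capacity 8).

Given cut capacity: 3 + 3 + 2 = 8.
Augment Plant→Sub3→Bus3→Sub4→City: bottleneck 2, flow now 2.
Augment Plant→Sub3→Sub1→Sub4→City: bottleneck 3, flow now 5.
Augment Plant→Bus4→Bus2→Sub2→City: bottleneck 2, flow now 7.
Augment Plant→Bus4→Sub1→Bus1→City: bottleneck 1, flow now 8.
No augmenting path remains; maximum flow = 8.
Cut capacity 8 equals the max flow, so it is a minimum cut.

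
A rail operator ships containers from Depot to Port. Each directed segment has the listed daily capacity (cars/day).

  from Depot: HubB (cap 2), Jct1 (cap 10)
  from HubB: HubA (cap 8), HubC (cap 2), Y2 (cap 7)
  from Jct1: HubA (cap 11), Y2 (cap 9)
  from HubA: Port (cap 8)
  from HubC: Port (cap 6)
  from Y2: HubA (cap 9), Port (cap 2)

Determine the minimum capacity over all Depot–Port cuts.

12

Augment Depot→HubB→HubA→Port: bottleneck 2, flow now 2.
Augment Depot→Jct1→HubA→Port: bottleneck 6, flow now 8.
Augment Depot→Jct1→Y2→Port: bottleneck 2, flow now 10.
Augment Depot→Jct1→HubA→HubB→HubC→Port: bottleneck 2, flow now 12. (uses reverse residual edge)
No augmenting path remains; maximum flow = 12.
By max-flow min-cut, the minimum cut capacity equals the max flow.
In the residual graph, reachable from Depot: {Depot}.
Min-cut edges: Depot→HubB (2), Depot→Jct1 (10); capacity 2 + 10 = 12.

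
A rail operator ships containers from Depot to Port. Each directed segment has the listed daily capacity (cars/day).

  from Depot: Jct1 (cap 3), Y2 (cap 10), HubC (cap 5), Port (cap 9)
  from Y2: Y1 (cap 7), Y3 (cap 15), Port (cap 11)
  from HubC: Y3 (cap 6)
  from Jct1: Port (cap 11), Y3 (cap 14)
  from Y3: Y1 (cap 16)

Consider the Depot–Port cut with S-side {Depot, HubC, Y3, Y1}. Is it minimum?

Yes — it is a minimum cut (capacity 22).

Given cut capacity: 10 + 3 + 9 = 22.
Augment Depot→Port: bottleneck 9, flow now 9.
Augment Depot→Y2→Port: bottleneck 10, flow now 19.
Augment Depot→Jct1→Port: bottleneck 3, flow now 22.
No augmenting path remains; maximum flow = 22.
Cut capacity 22 equals the max flow, so it is a minimum cut.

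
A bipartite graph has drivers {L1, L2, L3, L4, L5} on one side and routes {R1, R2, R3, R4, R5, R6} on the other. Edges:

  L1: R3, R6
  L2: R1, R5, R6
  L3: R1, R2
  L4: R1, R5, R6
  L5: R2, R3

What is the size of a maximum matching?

5

Unit-capacity flow: source→left, listed edges, right→sink; max matching = max flow.
Augmenting path L1→R3 (+1); matched 1.
Augmenting path L2→R1 (+1); matched 2.
Augmenting path L3→R2 (+1); matched 3.
Augmenting path L4→R5 (+1); matched 4.
Augmenting path L5→R3→L1→R6 (+1); matched 5.
No augmenting path remains; maximum matching = 5.
König certificate: {L1, L2, L3, L4, L5} is a vertex cover of size 5 (every listed pair touches it), so no matching can be larger.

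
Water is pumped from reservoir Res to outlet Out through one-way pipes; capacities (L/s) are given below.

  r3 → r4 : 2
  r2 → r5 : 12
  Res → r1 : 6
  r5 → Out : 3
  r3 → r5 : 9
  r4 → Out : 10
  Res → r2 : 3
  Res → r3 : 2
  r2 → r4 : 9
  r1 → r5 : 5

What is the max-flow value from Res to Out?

8

Augment Res→r1→r5→Out: bottleneck 3, flow now 3.
Augment Res→r2→r4→Out: bottleneck 3, flow now 6.
Augment Res→r3→r4→Out: bottleneck 2, flow now 8.
No augmenting path remains; maximum flow = 8.
In the residual graph, reachable from Res: {Res, r1, r5}.
Min-cut edges: Res→r2 (3), Res→r3 (2), r5→Out (3); capacity 3 + 2 + 3 = 8.
This cut is saturated, so no flow can exceed 8.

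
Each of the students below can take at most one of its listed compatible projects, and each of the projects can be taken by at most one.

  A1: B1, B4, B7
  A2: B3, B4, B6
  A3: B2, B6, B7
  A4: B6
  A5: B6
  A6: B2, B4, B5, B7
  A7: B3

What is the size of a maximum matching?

6

Unit-capacity flow: source→left, listed edges, right→sink; max matching = max flow.
Augmenting path A1→B1 (+1); matched 1.
Augmenting path A2→B3 (+1); matched 2.
Augmenting path A3→B2 (+1); matched 3.
Augmenting path A4→B6 (+1); matched 4.
Augmenting path A6→B4 (+1); matched 5.
Augmenting path A7→B3→A2→B4→A6→B5 (+1); matched 6.
No augmenting path remains; maximum matching = 6.
König certificate: {A1, A2, A3, A6, A7, B6} is a vertex cover of size 6 (every listed pair touches it), so no matching can be larger.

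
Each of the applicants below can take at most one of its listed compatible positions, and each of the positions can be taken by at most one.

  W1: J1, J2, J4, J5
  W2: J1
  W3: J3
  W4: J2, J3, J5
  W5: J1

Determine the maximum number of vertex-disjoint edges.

4

Unit-capacity flow: source→left, listed edges, right→sink; max matching = max flow.
Augmenting path W1→J1 (+1); matched 1.
Augmenting path W3→J3 (+1); matched 2.
Augmenting path W4→J2 (+1); matched 3.
Augmenting path W2→J1→W1→J4 (+1); matched 4.
No augmenting path remains; maximum matching = 4.
König certificate: {W1, W3, W4, J1} is a vertex cover of size 4 (every listed pair touches it), so no matching can be larger.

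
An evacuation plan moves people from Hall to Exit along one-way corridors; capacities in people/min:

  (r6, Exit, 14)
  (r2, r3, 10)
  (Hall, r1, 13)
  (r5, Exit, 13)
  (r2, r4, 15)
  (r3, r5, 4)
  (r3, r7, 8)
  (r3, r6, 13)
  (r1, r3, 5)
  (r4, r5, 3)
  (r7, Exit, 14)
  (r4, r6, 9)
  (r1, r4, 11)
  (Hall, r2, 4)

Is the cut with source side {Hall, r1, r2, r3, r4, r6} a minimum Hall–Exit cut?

Given cut capacity: 4 + 8 + 3 + 14 = 29.
Augment Hall→r1→r3→r5→Exit: bottleneck 4, flow now 4.
Augment Hall→r1→r3→r6→Exit: bottleneck 1, flow now 5.
Augment Hall→r1→r4→r5→Exit: bottleneck 3, flow now 8.
Augment Hall→r1→r4→r6→Exit: bottleneck 5, flow now 13.
Augment Hall→r2→r3→r6→Exit: bottleneck 4, flow now 17.
No augmenting path remains; maximum flow = 17.
In the residual graph, reachable from Hall: {Hall}.
Min-cut edges: Hall→r1 (13), Hall→r2 (4); capacity 13 + 4 = 17.
Cut capacity 29 exceeds the max flow 17, so it is not minimum.

No — its capacity is 29, but the minimum cut has capacity 17.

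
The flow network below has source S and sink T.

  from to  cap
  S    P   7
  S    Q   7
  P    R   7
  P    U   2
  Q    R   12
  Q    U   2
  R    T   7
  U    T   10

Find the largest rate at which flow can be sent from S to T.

Augment S→P→R→T: bottleneck 7, flow now 7.
Augment S→Q→U→T: bottleneck 2, flow now 9.
Augment S→Q→R→P→U→T: bottleneck 2, flow now 11. (uses reverse residual edge)
No augmenting path remains; maximum flow = 11.
In the residual graph, reachable from S: {S, P, Q, R}.
Min-cut edges: P→U (2), Q→U (2), R→T (7); capacity 2 + 2 + 7 = 11.
This cut is saturated, so no flow can exceed 11.

11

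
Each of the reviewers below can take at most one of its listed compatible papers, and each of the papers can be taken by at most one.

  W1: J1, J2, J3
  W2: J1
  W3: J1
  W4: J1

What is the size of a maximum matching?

2

Unit-capacity flow: source→left, listed edges, right→sink; max matching = max flow.
Augmenting path W1→J1 (+1); matched 1.
Augmenting path W2→J1→W1→J2 (+1); matched 2.
No augmenting path remains; maximum matching = 2.
König certificate: {W1, J1} is a vertex cover of size 2 (every listed pair touches it), so no matching can be larger.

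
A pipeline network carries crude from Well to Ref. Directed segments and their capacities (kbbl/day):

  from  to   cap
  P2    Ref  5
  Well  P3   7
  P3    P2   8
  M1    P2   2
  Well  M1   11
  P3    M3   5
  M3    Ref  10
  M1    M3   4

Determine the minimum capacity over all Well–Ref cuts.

Augment Well→M1→P2→Ref: bottleneck 2, flow now 2.
Augment Well→M1→M3→Ref: bottleneck 4, flow now 6.
Augment Well→P3→P2→Ref: bottleneck 3, flow now 9.
Augment Well→P3→M3→Ref: bottleneck 4, flow now 13.
No augmenting path remains; maximum flow = 13.
By max-flow min-cut, the minimum cut capacity equals the max flow.
In the residual graph, reachable from Well: {Well, M1}.
Min-cut edges: Well→P3 (7), M1→P2 (2), M1→M3 (4); capacity 7 + 2 + 4 = 13.

13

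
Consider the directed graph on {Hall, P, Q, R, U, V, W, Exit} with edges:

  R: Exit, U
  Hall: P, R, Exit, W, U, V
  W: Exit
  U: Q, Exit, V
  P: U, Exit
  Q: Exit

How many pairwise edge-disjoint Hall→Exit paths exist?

Assign every edge capacity 1; by Menger, the answer equals the max flow.
Path Hall→Exit (+1); total 1.
Path Hall→P→Exit (+1); total 2.
Path Hall→R→Exit (+1); total 3.
Path Hall→U→Exit (+1); total 4.
Path Hall→W→Exit (+1); total 5.
No residual Hall→Exit path; max flow = 5.
Certifying cut of size 5: {Hall→Exit, Hall→P, Hall→R, Hall→U, Hall→W}.

5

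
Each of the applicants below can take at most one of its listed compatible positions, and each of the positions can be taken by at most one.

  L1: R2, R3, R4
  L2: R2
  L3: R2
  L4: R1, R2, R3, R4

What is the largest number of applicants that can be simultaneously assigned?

Unit-capacity flow: source→left, listed edges, right→sink; max matching = max flow.
Augmenting path L1→R2 (+1); matched 1.
Augmenting path L4→R1 (+1); matched 2.
Augmenting path L2→R2→L1→R3 (+1); matched 3.
No augmenting path remains; maximum matching = 3.
König certificate: {L1, L4, R2} is a vertex cover of size 3 (every listed pair touches it), so no matching can be larger.

3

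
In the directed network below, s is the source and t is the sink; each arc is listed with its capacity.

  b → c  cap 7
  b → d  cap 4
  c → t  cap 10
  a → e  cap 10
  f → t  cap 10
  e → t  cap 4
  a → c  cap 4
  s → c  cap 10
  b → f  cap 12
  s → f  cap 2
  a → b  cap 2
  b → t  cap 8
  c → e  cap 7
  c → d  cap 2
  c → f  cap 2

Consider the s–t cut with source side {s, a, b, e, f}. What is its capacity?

47

Edges leaving {s, a, b, e, f}: s→c (10), a→c (4), b→c (7), b→d (4), b→t (8), e→t (4), f→t (10).
Cut capacity = 10 + 4 + 7 + 4 + 8 + 4 + 10 = 47.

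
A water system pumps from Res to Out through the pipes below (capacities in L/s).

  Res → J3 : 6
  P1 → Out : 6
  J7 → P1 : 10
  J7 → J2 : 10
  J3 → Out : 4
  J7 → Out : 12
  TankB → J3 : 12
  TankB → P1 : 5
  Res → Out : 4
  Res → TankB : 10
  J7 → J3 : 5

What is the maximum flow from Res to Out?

Augment Res→Out: bottleneck 4, flow now 4.
Augment Res→J3→Out: bottleneck 4, flow now 8.
Augment Res→TankB→P1→Out: bottleneck 5, flow now 13.
No augmenting path remains; maximum flow = 13.
In the residual graph, reachable from Res: {Res, TankB, J3}.
Min-cut edges: Res→Out (4), TankB→P1 (5), J3→Out (4); capacity 4 + 5 + 4 = 13.
This cut is saturated, so no flow can exceed 13.

13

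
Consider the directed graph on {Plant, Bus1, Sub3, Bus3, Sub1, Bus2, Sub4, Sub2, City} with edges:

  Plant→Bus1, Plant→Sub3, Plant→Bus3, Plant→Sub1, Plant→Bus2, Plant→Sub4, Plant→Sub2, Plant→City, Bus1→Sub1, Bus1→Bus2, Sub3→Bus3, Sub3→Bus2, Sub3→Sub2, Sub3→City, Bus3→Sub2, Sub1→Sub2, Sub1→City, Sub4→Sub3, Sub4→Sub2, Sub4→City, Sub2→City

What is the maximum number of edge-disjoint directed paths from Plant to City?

Assign every edge capacity 1; by Menger, the answer equals the max flow.
Path Plant→City (+1); total 1.
Path Plant→Sub3→City (+1); total 2.
Path Plant→Sub1→City (+1); total 3.
Path Plant→Sub4→City (+1); total 4.
Path Plant→Sub2→City (+1); total 5.
No residual Plant→City path; max flow = 5.
Certifying cut of size 5: {Plant→City, Plant→Sub3, Plant→Sub4, Sub1→City, Sub2→City}.

5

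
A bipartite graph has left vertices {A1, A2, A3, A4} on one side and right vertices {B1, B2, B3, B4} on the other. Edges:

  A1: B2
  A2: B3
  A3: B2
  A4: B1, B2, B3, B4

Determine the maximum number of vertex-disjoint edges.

Unit-capacity flow: source→left, listed edges, right→sink; max matching = max flow.
Augmenting path A1→B2 (+1); matched 1.
Augmenting path A2→B3 (+1); matched 2.
Augmenting path A4→B1 (+1); matched 3.
No augmenting path remains; maximum matching = 3.
König certificate: {A2, A4, B2} is a vertex cover of size 3 (every listed pair touches it), so no matching can be larger.

3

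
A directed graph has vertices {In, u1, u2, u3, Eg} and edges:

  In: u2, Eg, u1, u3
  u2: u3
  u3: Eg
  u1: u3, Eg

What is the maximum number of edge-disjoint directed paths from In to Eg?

Assign every edge capacity 1; by Menger, the answer equals the max flow.
Path In→Eg (+1); total 1.
Path In→u1→Eg (+1); total 2.
Path In→u3→Eg (+1); total 3.
No residual In→Eg path; max flow = 3.
Certifying cut of size 3: {In→Eg, In→u1, u3→Eg}.

3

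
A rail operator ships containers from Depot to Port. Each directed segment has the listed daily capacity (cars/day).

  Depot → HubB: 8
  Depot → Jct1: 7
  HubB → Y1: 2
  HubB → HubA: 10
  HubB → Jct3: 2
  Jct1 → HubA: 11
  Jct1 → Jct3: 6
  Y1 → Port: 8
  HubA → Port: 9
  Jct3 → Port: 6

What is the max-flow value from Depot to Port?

Augment Depot→HubB→Y1→Port: bottleneck 2, flow now 2.
Augment Depot→HubB→HubA→Port: bottleneck 6, flow now 8.
Augment Depot→Jct1→HubA→Port: bottleneck 3, flow now 11.
Augment Depot→Jct1→Jct3→Port: bottleneck 4, flow now 15.
No augmenting path remains; maximum flow = 15.
In the residual graph, reachable from Depot: {Depot}.
Min-cut edges: Depot→HubB (8), Depot→Jct1 (7); capacity 8 + 7 = 15.
This cut is saturated, so no flow can exceed 15.

15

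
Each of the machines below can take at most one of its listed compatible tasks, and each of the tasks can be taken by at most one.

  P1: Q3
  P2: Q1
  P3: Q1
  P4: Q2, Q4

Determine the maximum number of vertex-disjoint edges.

Unit-capacity flow: source→left, listed edges, right→sink; max matching = max flow.
Augmenting path P1→Q3 (+1); matched 1.
Augmenting path P2→Q1 (+1); matched 2.
Augmenting path P4→Q2 (+1); matched 3.
No augmenting path remains; maximum matching = 3.
König certificate: {P1, P4, Q1} is a vertex cover of size 3 (every listed pair touches it), so no matching can be larger.

3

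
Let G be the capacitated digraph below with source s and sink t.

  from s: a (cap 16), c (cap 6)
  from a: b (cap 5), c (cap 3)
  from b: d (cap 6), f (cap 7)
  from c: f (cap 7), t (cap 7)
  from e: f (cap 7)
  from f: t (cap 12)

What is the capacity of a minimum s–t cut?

Augment s→c→t: bottleneck 6, flow now 6.
Augment s→a→c→t: bottleneck 1, flow now 7.
Augment s→a→b→f→t: bottleneck 5, flow now 12.
Augment s→a→c→f→t: bottleneck 2, flow now 14.
No augmenting path remains; maximum flow = 14.
By max-flow min-cut, the minimum cut capacity equals the max flow.
In the residual graph, reachable from s: {s, a}.
Min-cut edges: s→c (6), a→b (5), a→c (3); capacity 6 + 5 + 3 = 14.

14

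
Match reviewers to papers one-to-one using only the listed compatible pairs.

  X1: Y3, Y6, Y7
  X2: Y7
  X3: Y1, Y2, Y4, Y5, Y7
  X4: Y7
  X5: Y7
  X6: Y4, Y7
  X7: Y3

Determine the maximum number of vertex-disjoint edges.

5

Unit-capacity flow: source→left, listed edges, right→sink; max matching = max flow.
Augmenting path X1→Y3 (+1); matched 1.
Augmenting path X2→Y7 (+1); matched 2.
Augmenting path X3→Y1 (+1); matched 3.
Augmenting path X6→Y4 (+1); matched 4.
Augmenting path X7→Y3→X1→Y6 (+1); matched 5.
No augmenting path remains; maximum matching = 5.
König certificate: {X1, X3, X6, X7, Y7} is a vertex cover of size 5 (every listed pair touches it), so no matching can be larger.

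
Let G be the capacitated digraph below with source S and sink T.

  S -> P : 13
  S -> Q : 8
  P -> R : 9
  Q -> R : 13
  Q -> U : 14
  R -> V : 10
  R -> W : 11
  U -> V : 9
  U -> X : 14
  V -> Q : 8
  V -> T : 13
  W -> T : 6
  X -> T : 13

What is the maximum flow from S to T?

Augment S→P→R→V→T: bottleneck 9, flow now 9.
Augment S→Q→R→V→T: bottleneck 1, flow now 10.
Augment S→Q→R→W→T: bottleneck 6, flow now 16.
Augment S→Q→U→V→T: bottleneck 1, flow now 17.
No augmenting path remains; maximum flow = 17.
In the residual graph, reachable from S: {S, P}.
Min-cut edges: S→Q (8), P→R (9); capacity 8 + 9 = 17.
This cut is saturated, so no flow can exceed 17.

17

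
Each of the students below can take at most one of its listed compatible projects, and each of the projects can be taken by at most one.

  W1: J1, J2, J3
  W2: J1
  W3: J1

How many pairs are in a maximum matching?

2

Unit-capacity flow: source→left, listed edges, right→sink; max matching = max flow.
Augmenting path W1→J1 (+1); matched 1.
Augmenting path W2→J1→W1→J2 (+1); matched 2.
No augmenting path remains; maximum matching = 2.
König certificate: {W1, J1} is a vertex cover of size 2 (every listed pair touches it), so no matching can be larger.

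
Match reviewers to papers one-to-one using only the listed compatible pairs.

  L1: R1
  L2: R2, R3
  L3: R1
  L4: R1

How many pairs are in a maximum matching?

2

Unit-capacity flow: source→left, listed edges, right→sink; max matching = max flow.
Augmenting path L1→R1 (+1); matched 1.
Augmenting path L2→R2 (+1); matched 2.
No augmenting path remains; maximum matching = 2.
König certificate: {L2, R1} is a vertex cover of size 2 (every listed pair touches it), so no matching can be larger.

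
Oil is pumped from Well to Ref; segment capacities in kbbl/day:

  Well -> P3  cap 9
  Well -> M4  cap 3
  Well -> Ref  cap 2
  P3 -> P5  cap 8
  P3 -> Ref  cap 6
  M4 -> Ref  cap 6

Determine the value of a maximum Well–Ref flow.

Augment Well→Ref: bottleneck 2, flow now 2.
Augment Well→P3→Ref: bottleneck 6, flow now 8.
Augment Well→M4→Ref: bottleneck 3, flow now 11.
No augmenting path remains; maximum flow = 11.
In the residual graph, reachable from Well: {Well, P3, P5}.
Min-cut edges: Well→M4 (3), Well→Ref (2), P3→Ref (6); capacity 3 + 2 + 6 = 11.
This cut is saturated, so no flow can exceed 11.

11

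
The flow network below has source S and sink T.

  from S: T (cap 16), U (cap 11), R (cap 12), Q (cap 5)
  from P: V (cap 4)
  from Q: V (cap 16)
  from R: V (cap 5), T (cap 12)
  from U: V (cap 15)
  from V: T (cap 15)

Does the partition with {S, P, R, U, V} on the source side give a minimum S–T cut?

Given cut capacity: 5 + 16 + 12 + 15 = 48.
Augment S→T: bottleneck 16, flow now 16.
Augment S→R→T: bottleneck 12, flow now 28.
Augment S→Q→V→T: bottleneck 5, flow now 33.
Augment S→U→V→T: bottleneck 10, flow now 43.
No augmenting path remains; maximum flow = 43.
In the residual graph, reachable from S: {S, Q, U, V}.
Min-cut edges: S→R (12), S→T (16), V→T (15); capacity 12 + 16 + 15 = 43.
Cut capacity 48 exceeds the max flow 43, so it is not minimum.

No — its capacity is 48, but the minimum cut has capacity 43.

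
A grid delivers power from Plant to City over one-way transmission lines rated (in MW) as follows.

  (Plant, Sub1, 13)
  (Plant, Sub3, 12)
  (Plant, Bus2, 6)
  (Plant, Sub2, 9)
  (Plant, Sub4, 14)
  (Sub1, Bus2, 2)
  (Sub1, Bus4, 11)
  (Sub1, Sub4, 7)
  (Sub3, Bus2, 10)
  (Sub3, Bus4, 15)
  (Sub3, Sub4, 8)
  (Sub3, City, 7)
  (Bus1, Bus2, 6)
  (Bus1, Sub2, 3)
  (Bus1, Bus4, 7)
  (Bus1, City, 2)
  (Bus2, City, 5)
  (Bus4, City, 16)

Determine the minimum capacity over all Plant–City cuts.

28

Augment Plant→Sub3→City: bottleneck 7, flow now 7.
Augment Plant→Bus2→City: bottleneck 5, flow now 12.
Augment Plant→Sub1→Bus4→City: bottleneck 11, flow now 23.
Augment Plant→Sub3→Bus4→City: bottleneck 5, flow now 28.
No augmenting path remains; maximum flow = 28.
By max-flow min-cut, the minimum cut capacity equals the max flow.
In the residual graph, reachable from Plant: {Plant, Sub1, Bus2, Sub2, Sub4}.
Min-cut edges: Plant→Sub3 (12), Sub1→Bus4 (11), Bus2→City (5); capacity 12 + 11 + 5 = 28.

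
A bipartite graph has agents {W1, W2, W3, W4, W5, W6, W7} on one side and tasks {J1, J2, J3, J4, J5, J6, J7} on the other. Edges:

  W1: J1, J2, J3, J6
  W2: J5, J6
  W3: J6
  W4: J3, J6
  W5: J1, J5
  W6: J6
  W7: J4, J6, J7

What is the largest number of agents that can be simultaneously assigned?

Unit-capacity flow: source→left, listed edges, right→sink; max matching = max flow.
Augmenting path W1→J1 (+1); matched 1.
Augmenting path W2→J5 (+1); matched 2.
Augmenting path W3→J6 (+1); matched 3.
Augmenting path W4→J3 (+1); matched 4.
Augmenting path W7→J4 (+1); matched 5.
Augmenting path W5→J1→W1→J2 (+1); matched 6.
No augmenting path remains; maximum matching = 6.
König certificate: {W1, W2, W4, W5, W7, J6} is a vertex cover of size 6 (every listed pair touches it), so no matching can be larger.

6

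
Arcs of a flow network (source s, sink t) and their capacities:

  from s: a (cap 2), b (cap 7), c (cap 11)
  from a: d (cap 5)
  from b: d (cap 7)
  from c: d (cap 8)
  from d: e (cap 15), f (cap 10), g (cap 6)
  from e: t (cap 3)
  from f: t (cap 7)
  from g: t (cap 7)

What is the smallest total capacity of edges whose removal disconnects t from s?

16

Augment s→a→d→e→t: bottleneck 2, flow now 2.
Augment s→b→d→e→t: bottleneck 1, flow now 3.
Augment s→b→d→f→t: bottleneck 6, flow now 9.
Augment s→c→d→f→t: bottleneck 1, flow now 10.
Augment s→c→d→g→t: bottleneck 6, flow now 16.
No augmenting path remains; maximum flow = 16.
By max-flow min-cut, the minimum cut capacity equals the max flow.
In the residual graph, reachable from s: {s, a, b, c, d, e, f}.
Min-cut edges: d→g (6), e→t (3), f→t (7); capacity 6 + 3 + 7 = 16.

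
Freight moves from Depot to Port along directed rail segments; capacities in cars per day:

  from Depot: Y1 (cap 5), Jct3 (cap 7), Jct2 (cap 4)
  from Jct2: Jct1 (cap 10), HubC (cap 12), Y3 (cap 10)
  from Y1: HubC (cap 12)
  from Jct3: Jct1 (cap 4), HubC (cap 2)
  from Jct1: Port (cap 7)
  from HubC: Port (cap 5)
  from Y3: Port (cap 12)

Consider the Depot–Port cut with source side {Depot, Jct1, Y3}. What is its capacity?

Edges leaving {Depot, Jct1, Y3}: Depot→Jct2 (4), Depot→Y1 (5), Depot→Jct3 (7), Jct1→Port (7), Y3→Port (12).
Cut capacity = 4 + 5 + 7 + 7 + 12 = 35.

35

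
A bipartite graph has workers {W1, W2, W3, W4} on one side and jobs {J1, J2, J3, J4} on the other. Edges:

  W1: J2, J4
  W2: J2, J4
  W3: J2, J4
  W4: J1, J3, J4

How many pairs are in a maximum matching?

3

Unit-capacity flow: source→left, listed edges, right→sink; max matching = max flow.
Augmenting path W1→J2 (+1); matched 1.
Augmenting path W2→J4 (+1); matched 2.
Augmenting path W4→J1 (+1); matched 3.
No augmenting path remains; maximum matching = 3.
König certificate: {W4, J2, J4} is a vertex cover of size 3 (every listed pair touches it), so no matching can be larger.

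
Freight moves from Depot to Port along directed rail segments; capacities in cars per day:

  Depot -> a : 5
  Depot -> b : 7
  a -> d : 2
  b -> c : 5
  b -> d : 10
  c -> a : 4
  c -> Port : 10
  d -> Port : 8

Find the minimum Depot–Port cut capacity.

Augment Depot→a→d→Port: bottleneck 2, flow now 2.
Augment Depot→b→c→Port: bottleneck 5, flow now 7.
Augment Depot→b→d→Port: bottleneck 2, flow now 9.
No augmenting path remains; maximum flow = 9.
By max-flow min-cut, the minimum cut capacity equals the max flow.
In the residual graph, reachable from Depot: {Depot, a}.
Min-cut edges: Depot→b (7), a→d (2); capacity 7 + 2 = 9.

9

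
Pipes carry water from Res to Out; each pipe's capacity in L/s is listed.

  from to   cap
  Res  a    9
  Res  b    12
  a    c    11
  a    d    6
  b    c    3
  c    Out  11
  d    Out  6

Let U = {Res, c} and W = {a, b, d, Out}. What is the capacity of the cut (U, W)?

Edges leaving {Res, c}: Res→a (9), Res→b (12), c→Out (11).
Cut capacity = 9 + 12 + 11 = 32.

32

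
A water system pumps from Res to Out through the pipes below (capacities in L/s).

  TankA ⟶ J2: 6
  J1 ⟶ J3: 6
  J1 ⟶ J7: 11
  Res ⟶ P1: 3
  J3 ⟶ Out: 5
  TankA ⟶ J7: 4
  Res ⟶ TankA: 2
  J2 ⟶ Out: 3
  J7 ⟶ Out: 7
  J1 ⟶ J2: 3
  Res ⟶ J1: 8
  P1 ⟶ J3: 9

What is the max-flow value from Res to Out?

13

Augment Res→TankA→J2→Out: bottleneck 2, flow now 2.
Augment Res→J1→J2→Out: bottleneck 1, flow now 3.
Augment Res→J1→J3→Out: bottleneck 5, flow now 8.
Augment Res→J1→J7→Out: bottleneck 2, flow now 10.
Augment Res→P1→J3→J1→J7→Out: bottleneck 3, flow now 13. (uses reverse residual edge)
No augmenting path remains; maximum flow = 13.
In the residual graph, reachable from Res: {Res}.
Min-cut edges: Res→TankA (2), Res→J1 (8), Res→P1 (3); capacity 2 + 8 + 3 = 13.
This cut is saturated, so no flow can exceed 13.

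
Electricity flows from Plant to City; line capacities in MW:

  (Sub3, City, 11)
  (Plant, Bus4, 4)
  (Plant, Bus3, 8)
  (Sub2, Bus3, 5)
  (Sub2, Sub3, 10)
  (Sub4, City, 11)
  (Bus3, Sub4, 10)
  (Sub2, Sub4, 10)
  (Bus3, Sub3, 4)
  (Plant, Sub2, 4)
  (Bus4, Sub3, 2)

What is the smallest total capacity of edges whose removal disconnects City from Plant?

Augment Plant→Bus3→Sub4→City: bottleneck 8, flow now 8.
Augment Plant→Bus4→Sub3→City: bottleneck 2, flow now 10.
Augment Plant→Sub2→Sub4→City: bottleneck 3, flow now 13.
Augment Plant→Sub2→Sub3→City: bottleneck 1, flow now 14.
No augmenting path remains; maximum flow = 14.
By max-flow min-cut, the minimum cut capacity equals the max flow.
In the residual graph, reachable from Plant: {Plant, Bus4}.
Min-cut edges: Plant→Bus3 (8), Plant→Sub2 (4), Bus4→Sub3 (2); capacity 8 + 4 + 2 = 14.

14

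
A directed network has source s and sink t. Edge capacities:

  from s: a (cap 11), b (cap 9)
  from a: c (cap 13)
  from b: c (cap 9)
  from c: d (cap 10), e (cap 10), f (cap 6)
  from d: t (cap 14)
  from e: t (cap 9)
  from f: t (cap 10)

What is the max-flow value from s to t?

Augment s→a→c→d→t: bottleneck 10, flow now 10.
Augment s→a→c→e→t: bottleneck 1, flow now 11.
Augment s→b→c→e→t: bottleneck 8, flow now 19.
Augment s→b→c→f→t: bottleneck 1, flow now 20.
No augmenting path remains; maximum flow = 20.
In the residual graph, reachable from s: {s}.
Min-cut edges: s→a (11), s→b (9); capacity 11 + 9 = 20.
This cut is saturated, so no flow can exceed 20.

20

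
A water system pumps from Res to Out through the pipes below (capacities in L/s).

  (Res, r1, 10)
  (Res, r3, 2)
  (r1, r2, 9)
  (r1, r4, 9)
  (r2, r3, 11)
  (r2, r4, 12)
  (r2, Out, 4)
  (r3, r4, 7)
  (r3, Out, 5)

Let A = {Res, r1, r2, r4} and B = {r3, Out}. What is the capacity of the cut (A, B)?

Edges leaving {Res, r1, r2, r4}: Res→r3 (2), r2→r3 (11), r2→Out (4).
Cut capacity = 2 + 11 + 4 = 17.

17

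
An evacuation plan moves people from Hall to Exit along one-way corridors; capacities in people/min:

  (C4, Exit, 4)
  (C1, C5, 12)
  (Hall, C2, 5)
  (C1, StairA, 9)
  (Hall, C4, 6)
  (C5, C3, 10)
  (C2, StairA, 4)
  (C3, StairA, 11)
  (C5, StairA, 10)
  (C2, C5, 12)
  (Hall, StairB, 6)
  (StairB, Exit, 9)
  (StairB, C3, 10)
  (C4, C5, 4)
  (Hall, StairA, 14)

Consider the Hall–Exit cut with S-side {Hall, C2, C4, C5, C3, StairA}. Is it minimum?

Yes — it is a minimum cut (capacity 10).

Given cut capacity: 6 + 4 = 10.
Augment Hall→StairB→Exit: bottleneck 6, flow now 6.
Augment Hall→C4→Exit: bottleneck 4, flow now 10.
No augmenting path remains; maximum flow = 10.
Cut capacity 10 equals the max flow, so it is a minimum cut.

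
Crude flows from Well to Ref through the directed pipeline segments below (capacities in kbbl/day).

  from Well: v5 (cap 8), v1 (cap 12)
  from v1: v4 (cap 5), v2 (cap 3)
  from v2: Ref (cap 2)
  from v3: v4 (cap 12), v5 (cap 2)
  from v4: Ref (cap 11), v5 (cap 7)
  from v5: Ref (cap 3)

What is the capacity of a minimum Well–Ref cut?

10

Augment Well→v5→Ref: bottleneck 3, flow now 3.
Augment Well→v1→v2→Ref: bottleneck 2, flow now 5.
Augment Well→v1→v4→Ref: bottleneck 5, flow now 10.
No augmenting path remains; maximum flow = 10.
By max-flow min-cut, the minimum cut capacity equals the max flow.
In the residual graph, reachable from Well: {Well, v1, v2, v5}.
Min-cut edges: v1→v4 (5), v2→Ref (2), v5→Ref (3); capacity 5 + 2 + 3 = 10.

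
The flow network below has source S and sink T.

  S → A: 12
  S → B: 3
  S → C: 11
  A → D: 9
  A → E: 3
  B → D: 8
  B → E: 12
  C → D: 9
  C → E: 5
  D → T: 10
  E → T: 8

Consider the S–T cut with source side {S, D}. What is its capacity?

36

Edges leaving {S, D}: S→A (12), S→B (3), S→C (11), D→T (10).
Cut capacity = 12 + 3 + 11 + 10 = 36.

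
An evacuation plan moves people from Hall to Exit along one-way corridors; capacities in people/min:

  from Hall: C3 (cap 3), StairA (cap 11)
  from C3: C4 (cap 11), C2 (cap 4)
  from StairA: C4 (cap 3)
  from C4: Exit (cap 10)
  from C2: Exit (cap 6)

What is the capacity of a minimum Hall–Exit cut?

6

Augment Hall→C3→C4→Exit: bottleneck 3, flow now 3.
Augment Hall→StairA→C4→Exit: bottleneck 3, flow now 6.
No augmenting path remains; maximum flow = 6.
By max-flow min-cut, the minimum cut capacity equals the max flow.
In the residual graph, reachable from Hall: {Hall, StairA}.
Min-cut edges: Hall→C3 (3), StairA→C4 (3); capacity 3 + 3 = 6.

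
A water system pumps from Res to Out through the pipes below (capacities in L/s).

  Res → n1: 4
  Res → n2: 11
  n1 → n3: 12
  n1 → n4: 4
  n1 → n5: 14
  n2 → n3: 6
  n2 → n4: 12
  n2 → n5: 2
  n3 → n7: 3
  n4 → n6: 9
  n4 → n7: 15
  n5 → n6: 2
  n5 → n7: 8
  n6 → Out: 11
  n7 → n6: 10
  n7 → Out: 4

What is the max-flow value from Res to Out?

Augment Res→n1→n3→n7→Out: bottleneck 3, flow now 3.
Augment Res→n1→n4→n6→Out: bottleneck 1, flow now 4.
Augment Res→n2→n4→n6→Out: bottleneck 8, flow now 12.
Augment Res→n2→n4→n7→Out: bottleneck 1, flow now 13.
Augment Res→n2→n5→n6→Out: bottleneck 2, flow now 15.
No augmenting path remains; maximum flow = 15.
In the residual graph, reachable from Res: {Res}.
Min-cut edges: Res→n1 (4), Res→n2 (11); capacity 4 + 11 = 15.
This cut is saturated, so no flow can exceed 15.

15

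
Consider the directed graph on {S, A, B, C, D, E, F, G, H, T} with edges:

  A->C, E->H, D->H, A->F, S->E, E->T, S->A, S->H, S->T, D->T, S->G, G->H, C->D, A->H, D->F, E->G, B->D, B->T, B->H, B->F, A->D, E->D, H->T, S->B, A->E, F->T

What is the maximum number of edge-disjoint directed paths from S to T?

5

Assign every edge capacity 1; by Menger, the answer equals the max flow.
Path S→T (+1); total 1.
Path S→B→T (+1); total 2.
Path S→E→T (+1); total 3.
Path S→H→T (+1); total 4.
Path S→A→D→T (+1); total 5.
No residual S→T path; max flow = 5.
Certifying cut of size 5: {H→T, S→A, S→B, S→E, S→T}.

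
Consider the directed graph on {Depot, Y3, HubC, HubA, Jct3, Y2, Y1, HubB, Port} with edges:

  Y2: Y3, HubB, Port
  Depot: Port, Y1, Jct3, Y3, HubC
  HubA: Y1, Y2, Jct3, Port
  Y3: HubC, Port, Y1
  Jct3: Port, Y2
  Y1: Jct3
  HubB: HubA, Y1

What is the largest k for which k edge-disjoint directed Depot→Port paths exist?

Assign every edge capacity 1; by Menger, the answer equals the max flow.
Path Depot→Port (+1); total 1.
Path Depot→Y3→Port (+1); total 2.
Path Depot→Jct3→Port (+1); total 3.
Path Depot→Y1→Jct3→Y2→Port (+1); total 4.
No residual Depot→Port path; max flow = 4.
Certifying cut of size 4: {Depot→Jct3, Depot→Port, Depot→Y1, Depot→Y3}.

4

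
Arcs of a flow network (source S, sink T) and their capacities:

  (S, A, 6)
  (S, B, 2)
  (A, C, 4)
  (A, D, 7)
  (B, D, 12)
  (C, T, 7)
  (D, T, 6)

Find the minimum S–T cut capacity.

8

Augment S→A→C→T: bottleneck 4, flow now 4.
Augment S→A→D→T: bottleneck 2, flow now 6.
Augment S→B→D→T: bottleneck 2, flow now 8.
No augmenting path remains; maximum flow = 8.
By max-flow min-cut, the minimum cut capacity equals the max flow.
In the residual graph, reachable from S: {S}.
Min-cut edges: S→A (6), S→B (2); capacity 6 + 2 = 8.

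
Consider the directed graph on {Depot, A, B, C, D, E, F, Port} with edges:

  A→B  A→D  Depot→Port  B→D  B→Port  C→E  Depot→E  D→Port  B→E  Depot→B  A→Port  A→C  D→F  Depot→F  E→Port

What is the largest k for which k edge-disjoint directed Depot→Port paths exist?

Assign every edge capacity 1; by Menger, the answer equals the max flow.
Path Depot→Port (+1); total 1.
Path Depot→B→Port (+1); total 2.
Path Depot→E→Port (+1); total 3.
No residual Depot→Port path; max flow = 3.
Certifying cut of size 3: {Depot→B, Depot→E, Depot→Port}.

3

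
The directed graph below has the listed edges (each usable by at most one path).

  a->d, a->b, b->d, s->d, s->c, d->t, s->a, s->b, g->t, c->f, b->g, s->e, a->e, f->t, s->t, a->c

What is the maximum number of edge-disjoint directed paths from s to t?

4

Assign every edge capacity 1; by Menger, the answer equals the max flow.
Path s→t (+1); total 1.
Path s→d→t (+1); total 2.
Path s→b→g→t (+1); total 3.
Path s→c→f→t (+1); total 4.
No residual s→t path; max flow = 4.
Certifying cut of size 4: {b→g, c→f, d→t, s→t}.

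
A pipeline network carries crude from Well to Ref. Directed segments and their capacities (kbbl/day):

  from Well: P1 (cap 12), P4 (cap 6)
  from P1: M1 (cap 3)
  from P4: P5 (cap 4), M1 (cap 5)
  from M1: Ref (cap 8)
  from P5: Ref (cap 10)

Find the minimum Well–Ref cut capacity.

Augment Well→P1→M1→Ref: bottleneck 3, flow now 3.
Augment Well→P4→M1→Ref: bottleneck 5, flow now 8.
Augment Well→P4→P5→Ref: bottleneck 1, flow now 9.
No augmenting path remains; maximum flow = 9.
By max-flow min-cut, the minimum cut capacity equals the max flow.
In the residual graph, reachable from Well: {Well, P1}.
Min-cut edges: Well→P4 (6), P1→M1 (3); capacity 6 + 3 = 9.

9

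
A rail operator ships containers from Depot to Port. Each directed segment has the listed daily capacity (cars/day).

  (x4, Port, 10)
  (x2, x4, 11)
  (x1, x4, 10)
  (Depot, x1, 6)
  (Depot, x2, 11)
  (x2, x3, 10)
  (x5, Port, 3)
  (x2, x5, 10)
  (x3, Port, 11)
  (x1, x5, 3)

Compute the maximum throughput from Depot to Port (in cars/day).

Augment Depot→x1→x4→Port: bottleneck 6, flow now 6.
Augment Depot→x2→x3→Port: bottleneck 10, flow now 16.
Augment Depot→x2→x4→Port: bottleneck 1, flow now 17.
No augmenting path remains; maximum flow = 17.
In the residual graph, reachable from Depot: {Depot}.
Min-cut edges: Depot→x1 (6), Depot→x2 (11); capacity 6 + 11 = 17.
This cut is saturated, so no flow can exceed 17.

17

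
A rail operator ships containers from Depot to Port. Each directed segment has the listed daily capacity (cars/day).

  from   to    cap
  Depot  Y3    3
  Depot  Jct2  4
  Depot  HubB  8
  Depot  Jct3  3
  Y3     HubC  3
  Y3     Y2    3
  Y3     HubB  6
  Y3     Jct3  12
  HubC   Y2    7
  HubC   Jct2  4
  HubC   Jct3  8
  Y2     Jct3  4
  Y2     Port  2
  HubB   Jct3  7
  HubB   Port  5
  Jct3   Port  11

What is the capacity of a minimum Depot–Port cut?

14

Augment Depot→HubB→Port: bottleneck 5, flow now 5.
Augment Depot→Jct3→Port: bottleneck 3, flow now 8.
Augment Depot→Y3→Y2→Port: bottleneck 2, flow now 10.
Augment Depot→Y3→Jct3→Port: bottleneck 1, flow now 11.
Augment Depot→HubB→Jct3→Port: bottleneck 3, flow now 14.
No augmenting path remains; maximum flow = 14.
By max-flow min-cut, the minimum cut capacity equals the max flow.
In the residual graph, reachable from Depot: {Depot, Jct2}.
Min-cut edges: Depot→Y3 (3), Depot→HubB (8), Depot→Jct3 (3); capacity 3 + 8 + 3 = 14.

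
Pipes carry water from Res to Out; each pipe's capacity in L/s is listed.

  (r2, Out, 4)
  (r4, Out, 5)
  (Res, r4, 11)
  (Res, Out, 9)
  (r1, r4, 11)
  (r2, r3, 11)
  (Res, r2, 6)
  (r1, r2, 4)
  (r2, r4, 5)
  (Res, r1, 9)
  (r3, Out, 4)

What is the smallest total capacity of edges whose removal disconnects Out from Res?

22

Augment Res→Out: bottleneck 9, flow now 9.
Augment Res→r2→Out: bottleneck 4, flow now 13.
Augment Res→r4→Out: bottleneck 5, flow now 18.
Augment Res→r2→r3→Out: bottleneck 2, flow now 20.
Augment Res→r1→r2→r3→Out: bottleneck 2, flow now 22.
No augmenting path remains; maximum flow = 22.
By max-flow min-cut, the minimum cut capacity equals the max flow.
In the residual graph, reachable from Res: {Res, r1, r2, r3, r4}.
Min-cut edges: Res→Out (9), r2→Out (4), r3→Out (4), r4→Out (5); capacity 9 + 4 + 4 + 5 = 22.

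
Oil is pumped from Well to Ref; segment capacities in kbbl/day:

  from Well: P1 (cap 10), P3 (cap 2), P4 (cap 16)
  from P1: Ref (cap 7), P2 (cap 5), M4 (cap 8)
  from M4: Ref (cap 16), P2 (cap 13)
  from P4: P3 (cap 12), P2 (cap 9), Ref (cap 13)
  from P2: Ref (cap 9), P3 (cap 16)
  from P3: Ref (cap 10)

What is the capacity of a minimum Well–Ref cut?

28

Augment Well→P1→Ref: bottleneck 7, flow now 7.
Augment Well→P4→Ref: bottleneck 13, flow now 20.
Augment Well→P3→Ref: bottleneck 2, flow now 22.
Augment Well→P1→M4→Ref: bottleneck 3, flow now 25.
Augment Well→P4→P2→Ref: bottleneck 3, flow now 28.
No augmenting path remains; maximum flow = 28.
By max-flow min-cut, the minimum cut capacity equals the max flow.
In the residual graph, reachable from Well: {Well}.
Min-cut edges: Well→P1 (10), Well→P4 (16), Well→P3 (2); capacity 10 + 16 + 2 = 28.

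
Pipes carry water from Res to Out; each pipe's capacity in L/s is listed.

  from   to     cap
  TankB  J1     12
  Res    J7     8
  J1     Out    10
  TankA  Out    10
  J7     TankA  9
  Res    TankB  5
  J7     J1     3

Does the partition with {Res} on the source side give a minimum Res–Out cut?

Given cut capacity: 5 + 8 = 13.
Augment Res→TankB→J1→Out: bottleneck 5, flow now 5.
Augment Res→J7→J1→Out: bottleneck 3, flow now 8.
Augment Res→J7→TankA→Out: bottleneck 5, flow now 13.
No augmenting path remains; maximum flow = 13.
Cut capacity 13 equals the max flow, so it is a minimum cut.

Yes — it is a minimum cut (capacity 13).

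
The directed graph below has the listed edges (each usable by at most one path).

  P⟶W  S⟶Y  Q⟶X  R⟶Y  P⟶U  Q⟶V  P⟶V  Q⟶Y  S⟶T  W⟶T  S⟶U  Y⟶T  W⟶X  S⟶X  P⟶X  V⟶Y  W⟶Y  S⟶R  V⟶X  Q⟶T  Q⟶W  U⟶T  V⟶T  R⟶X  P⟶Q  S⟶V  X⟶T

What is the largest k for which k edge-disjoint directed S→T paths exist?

Assign every edge capacity 1; by Menger, the answer equals the max flow.
Path S→T (+1); total 1.
Path S→U→T (+1); total 2.
Path S→V→T (+1); total 3.
Path S→X→T (+1); total 4.
Path S→Y→T (+1); total 5.
No residual S→T path; max flow = 5.
Certifying cut of size 5: {S→T, S→U, S→V, X→T, Y→T}.

5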